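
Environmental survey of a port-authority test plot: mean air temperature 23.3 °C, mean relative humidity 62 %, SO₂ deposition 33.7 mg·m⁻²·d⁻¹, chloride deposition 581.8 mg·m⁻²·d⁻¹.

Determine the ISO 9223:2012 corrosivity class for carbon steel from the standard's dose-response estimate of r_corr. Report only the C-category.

carbon steel: f(T) = -0.054·(T−10) [T>10 °C] = -0.7182
  Pd branch = 1.77·Pd^0.52·e^(0.02·RH+f) = 18.58 μm/a
  Cl⁻ term: 0.102·581.8^0.62·exp(0.033·62+0.04·23.3) = 103.8
  r_corr = 18.58 + 103.8 = 122.4 μm/a
ISO 9223 Table 2 (carbon steel): 80 < 122 ≤ 200 μm/a ⇒ C5

C5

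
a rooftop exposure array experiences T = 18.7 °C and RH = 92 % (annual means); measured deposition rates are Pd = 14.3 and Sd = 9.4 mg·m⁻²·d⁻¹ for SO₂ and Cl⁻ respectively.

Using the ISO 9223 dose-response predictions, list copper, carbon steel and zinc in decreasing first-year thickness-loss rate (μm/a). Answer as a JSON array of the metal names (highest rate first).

["carbon steel", "copper", "zinc"]

copper: f(T) = -0.080·(T−10) [T>10 °C] = -0.6960
  sulphur-dioxide contribution → 1.202 μm/a
  chloride contribution → 1.288 μm/a
  ⇒ r_corr(copper) = 2.489 μm/a
carbon steel: f(T) = -0.054·(T−10) [T>10 °C] = -0.4698
  sulphur-dioxide contribution → 27.79 μm/a
  chloride contribution → 18 μm/a
  total first-year rate 45.79 μm/a
zinc: T>10 °C ⇒ hinge -0.071·(18.7−10) = -0.6177
  sulphur-dioxide contribution → 1.544 μm/a
  chloride contribution → 0.6422 μm/a
  total first-year rate 2.186 μm/a
Ordering by μm/a: carbon steel (45.8) > copper (2.49) > zinc (2.19)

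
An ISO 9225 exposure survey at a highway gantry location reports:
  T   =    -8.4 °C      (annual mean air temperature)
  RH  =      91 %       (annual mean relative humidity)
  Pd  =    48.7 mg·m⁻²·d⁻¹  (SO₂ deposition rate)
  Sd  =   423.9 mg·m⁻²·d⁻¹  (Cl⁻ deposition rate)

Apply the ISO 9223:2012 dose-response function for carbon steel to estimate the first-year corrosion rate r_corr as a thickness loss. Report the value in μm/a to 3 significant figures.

carbon steel: T≤10 °C ⇒ hinge +0.150·(-8.4−10) = -2.7600
  sulphur-dioxide contribution → 5.215 μm/a
  chloride contribution → 62.48 μm/a
  ⇒ r_corr(carbon steel) = 67.7 μm/a

r_corr = 67.7 μm/a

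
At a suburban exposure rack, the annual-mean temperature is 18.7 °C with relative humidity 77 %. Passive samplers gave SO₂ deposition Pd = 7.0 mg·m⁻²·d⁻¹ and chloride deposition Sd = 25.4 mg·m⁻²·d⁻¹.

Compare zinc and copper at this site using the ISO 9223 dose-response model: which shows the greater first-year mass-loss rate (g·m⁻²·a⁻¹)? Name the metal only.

zinc: T>10 °C ⇒ hinge -0.071·(18.7−10) = -0.6177
  Pd branch = 0.0129·Pd^0.44·e^(0.046·RH+f) = 0.5655 μm/a
  Cl⁻ term: 0.0175·25.4^0.57·exp(0.008·77+0.085·18.7) = 1.004
  sum: 0.5655 + 1.004 → r_corr = 1.569 μm/a
  mass loss = 1.569 μm/a × 7.14 g/cm³ = 11.2 g·m⁻²·a⁻¹
copper: f(T) = -0.080·(T−10) [T>10 °C] = -0.6960
  SO₂ term: 0.0053·7.0^0.26·exp(0.059·77-0.6960) = 0.4118
  Sd branch = 0.01025·Sd^0.27·e^(0.036·RH+0.049·T) = 0.9814 μm/a
  sum: 0.4118 + 0.9814 → r_corr = 1.393 μm/a
  mass loss = 1.393 μm/a × 8.96 g/cm³ = 12.48 g·m⁻²·a⁻¹
Ordering by g·m⁻²·a⁻¹: copper (12.5) > zinc (11.2)

copper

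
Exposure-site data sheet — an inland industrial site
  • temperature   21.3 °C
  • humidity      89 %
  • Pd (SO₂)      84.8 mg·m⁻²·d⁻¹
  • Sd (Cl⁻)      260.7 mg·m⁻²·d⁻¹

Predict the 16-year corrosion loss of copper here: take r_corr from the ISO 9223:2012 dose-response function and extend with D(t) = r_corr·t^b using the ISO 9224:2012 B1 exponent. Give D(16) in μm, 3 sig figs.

D(16) = 28.7 μm

copper: T>10 °C ⇒ hinge -0.080·(21.3−10) = -0.9040
  SO₂ term: 0.0053·84.8^0.26·exp(0.059·89-0.9040) = 1.299
  Sd branch = 0.01025·Sd^0.27·e^(0.036·RH+0.049·T) = 3.22 μm/a
  r_corr = 1.299 + 3.22 = 4.519 μm/a
Long-term exponent b (ISO 9224 Table 2, B1) = 0.667
  D(16) = 4.519 × 16^0.667 = 4.519 × 6.355 = 28.72 μm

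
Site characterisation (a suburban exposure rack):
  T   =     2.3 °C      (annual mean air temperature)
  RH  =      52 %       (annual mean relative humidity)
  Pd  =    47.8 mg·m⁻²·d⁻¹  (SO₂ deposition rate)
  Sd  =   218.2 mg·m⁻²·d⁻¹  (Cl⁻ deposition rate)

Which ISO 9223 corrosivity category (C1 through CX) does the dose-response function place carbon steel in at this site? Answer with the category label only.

carbon steel: f(T) = +0.150·(T−10) [T≤10 °C] = -1.1550
  sulphur-dioxide contribution → 11.79 μm/a
  chloride contribution → 17.53 μm/a
  ⇒ r_corr(carbon steel) = 29.32 μm/a
29.3 μm/a falls in (25, 50] for carbon steel → category C3

C3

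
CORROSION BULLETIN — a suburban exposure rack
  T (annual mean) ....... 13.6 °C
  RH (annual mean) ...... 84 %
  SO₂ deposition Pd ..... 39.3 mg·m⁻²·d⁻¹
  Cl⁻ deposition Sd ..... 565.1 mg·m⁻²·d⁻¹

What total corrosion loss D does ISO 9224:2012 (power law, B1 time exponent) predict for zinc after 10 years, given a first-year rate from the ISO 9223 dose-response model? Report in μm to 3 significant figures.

zinc: f(T) = -0.071·(T−10) [T>10 °C] = -0.2556
  sulphur-dioxide contribution → 2.395 μm/a
  chloride contribution → 4.033 μm/a
  total first-year rate 6.428 μm/a
ISO 9224: D(t) = r_corr · t^b with b = 0.813 (zinc, B1)
  D(10) = 6.428 × 10^0.813 = 6.428 × 6.501 = 41.79 μm

D(10) = 41.8 μm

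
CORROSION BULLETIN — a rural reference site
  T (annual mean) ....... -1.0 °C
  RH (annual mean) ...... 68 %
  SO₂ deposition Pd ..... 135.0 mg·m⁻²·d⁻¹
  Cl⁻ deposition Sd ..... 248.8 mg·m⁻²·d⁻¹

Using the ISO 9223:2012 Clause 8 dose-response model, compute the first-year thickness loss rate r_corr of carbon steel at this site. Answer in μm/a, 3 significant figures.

r_corr = 45.2 μm/a

carbon steel: T≤10 °C ⇒ hinge +0.150·(-1.0−10) = -1.6500
  SO₂ term: 1.77·135.0^0.52·exp(0.02·68-1.6500) = 16.97
  Sd branch = 0.102·Sd^0.62·e^(0.033·RH+0.04·T) = 28.26 μm/a
  r_corr = 16.97 + 28.26 = 45.24 μm/a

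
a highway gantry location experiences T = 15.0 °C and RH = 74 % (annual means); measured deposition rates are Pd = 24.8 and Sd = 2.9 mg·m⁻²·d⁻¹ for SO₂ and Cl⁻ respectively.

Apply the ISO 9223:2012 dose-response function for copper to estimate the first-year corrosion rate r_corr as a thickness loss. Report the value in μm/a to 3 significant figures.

r_corr = 1.05 μm/a

copper: f(T) = -0.080·(T−10) [T>10 °C] = -0.4000
  SO₂ term: 0.0053·24.8^0.26·exp(0.059·74-0.4000) = 0.6445
  Sd branch = 0.01025·Sd^0.27·e^(0.036·RH+0.049·T) = 0.409 μm/a
  sum: 0.6445 + 0.409 → r_corr = 1.054 μm/a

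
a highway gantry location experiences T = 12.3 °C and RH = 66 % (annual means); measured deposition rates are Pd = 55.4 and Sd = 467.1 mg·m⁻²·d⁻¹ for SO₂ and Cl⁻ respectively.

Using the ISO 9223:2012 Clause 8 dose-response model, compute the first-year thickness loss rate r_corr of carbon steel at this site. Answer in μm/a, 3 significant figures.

r_corr = 114 μm/a

carbon steel: f(T) = -0.054·(T−10) [T>10 °C] = -0.1242
  SO₂ term: 1.77·55.4^0.52·exp(0.02·66-0.1242) = 47.2
  Sd branch = 0.102·Sd^0.62·e^(0.033·RH+0.04·T) = 66.56 μm/a
  r_corr = 47.2 + 66.56 = 113.8 μm/a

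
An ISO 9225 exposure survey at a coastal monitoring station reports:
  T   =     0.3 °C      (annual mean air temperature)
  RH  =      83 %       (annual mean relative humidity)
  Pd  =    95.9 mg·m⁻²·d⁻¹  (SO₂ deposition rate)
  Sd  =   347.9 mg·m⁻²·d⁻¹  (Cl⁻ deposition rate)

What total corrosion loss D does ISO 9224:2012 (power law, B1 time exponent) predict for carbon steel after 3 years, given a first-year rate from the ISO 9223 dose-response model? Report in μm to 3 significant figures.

D(3) = 148 μm

carbon steel: T≤10 °C ⇒ hinge +0.150·(0.3−10) = -1.4550
  Pd branch = 1.77·Pd^0.52·e^(0.02·RH+f) = 23.31 μm/a
  Sd branch = 0.102·Sd^0.62·e^(0.033·RH+0.04·T) = 60.12 μm/a
  sum: 23.31 + 60.12 → r_corr = 83.43 μm/a
ISO 9224: D(t) = r_corr · t^b with b = 0.523 (carbon steel, B1)
  D(3) = 83.43 × 3^0.523 = 83.43 × 1.776 = 148.2 μm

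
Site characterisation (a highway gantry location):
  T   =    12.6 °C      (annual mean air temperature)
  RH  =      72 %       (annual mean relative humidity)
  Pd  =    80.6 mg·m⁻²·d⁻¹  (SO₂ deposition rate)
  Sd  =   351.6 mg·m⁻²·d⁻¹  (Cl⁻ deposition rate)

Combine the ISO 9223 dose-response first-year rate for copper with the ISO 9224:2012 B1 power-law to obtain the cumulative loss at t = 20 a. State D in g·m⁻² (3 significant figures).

copper: T>10 °C ⇒ hinge -0.080·(12.6−10) = -0.2080
  SO₂ term: 0.0053·80.6^0.26·exp(0.059·72-0.2080) = 0.9429
  Sd branch = 0.01025·Sd^0.27·e^(0.036·RH+0.049·T) = 1.236 μm/a
  sum: 0.9429 + 1.236 → r_corr = 2.179 μm/a
Power-law: D(20) = r_corr · 20^0.667
  D(20) = 2.179 × 20^0.667 = 2.179 × 7.375 = 16.07 μm
  Mass loss = 16.07 μm × 8.96 g/cm³ = 144 g·m⁻²

D(20) = 144 g·m⁻²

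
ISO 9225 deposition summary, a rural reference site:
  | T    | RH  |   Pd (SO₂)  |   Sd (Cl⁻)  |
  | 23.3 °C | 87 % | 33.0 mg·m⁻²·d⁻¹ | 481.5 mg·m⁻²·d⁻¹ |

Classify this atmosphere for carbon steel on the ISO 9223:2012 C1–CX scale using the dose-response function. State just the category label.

CX

carbon steel: T>10 °C ⇒ hinge -0.054·(23.3−10) = -0.7182
  sulphur-dioxide contribution → 30.29 μm/a
  chloride contribution → 210.6 μm/a
  ⇒ r_corr(carbon steel) = 240.9 μm/a
ISO 9223 Table 2 (carbon steel): 200 < 241 ≤ 700 μm/a ⇒ CX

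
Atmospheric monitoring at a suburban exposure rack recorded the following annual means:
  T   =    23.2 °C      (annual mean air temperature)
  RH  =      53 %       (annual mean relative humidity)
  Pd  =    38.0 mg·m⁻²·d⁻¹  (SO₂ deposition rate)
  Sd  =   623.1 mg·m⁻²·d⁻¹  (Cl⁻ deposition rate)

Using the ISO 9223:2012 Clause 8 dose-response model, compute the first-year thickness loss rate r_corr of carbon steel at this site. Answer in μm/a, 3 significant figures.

carbon steel: temperature factor f = -0.054·(13.2) = -0.7128
  sulphur-dioxide contribution → 16.61 μm/a
  chloride contribution → 80.14 μm/a
  total first-year rate 96.74 μm/a

r_corr = 96.7 μm/a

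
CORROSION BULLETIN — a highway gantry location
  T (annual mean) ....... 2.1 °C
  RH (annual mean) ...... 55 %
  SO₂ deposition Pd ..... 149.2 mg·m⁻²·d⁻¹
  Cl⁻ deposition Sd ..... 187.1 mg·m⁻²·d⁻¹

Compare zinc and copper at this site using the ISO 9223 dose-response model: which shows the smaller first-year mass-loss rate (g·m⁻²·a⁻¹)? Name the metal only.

copper

zinc: f(T) = +0.038·(T−10) [T≤10 °C] = -0.3002
  sulphur-dioxide contribution → 1.085 μm/a
  chloride contribution → 0.6408 μm/a
  total first-year rate 1.726 μm/a
  mass loss = 1.726 μm/a × 7.14 g/cm³ = 12.32 g·m⁻²·a⁻¹
copper: temperature factor f = +0.126·(-7.9) = -0.9954
  sulphur-dioxide contribution → 0.1847 μm/a
  chloride contribution → 0.3379 μm/a
  ⇒ r_corr(copper) = 0.5226 μm/a
  mass loss = 0.5226 μm/a × 8.96 g/cm³ = 4.682 g·m⁻²·a⁻¹
Ordering by g·m⁻²·a⁻¹: zinc (12.3) > copper (4.68)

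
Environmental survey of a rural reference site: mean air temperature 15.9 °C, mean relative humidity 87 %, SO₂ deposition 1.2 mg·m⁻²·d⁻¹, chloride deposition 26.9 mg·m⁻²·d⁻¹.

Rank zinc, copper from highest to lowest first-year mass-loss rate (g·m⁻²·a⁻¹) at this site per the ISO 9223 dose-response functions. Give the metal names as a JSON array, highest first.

zinc: f(T) = -0.071·(T−10) [T>10 °C] = -0.4189
  SO₂ term: 0.0129·1.2^0.44·exp(0.046·87-0.4189) = 0.503
  Sd branch = 0.0175·Sd^0.57·e^(0.008·RH+0.085·T) = 0.8856 μm/a
  r_corr = 0.503 + 0.8856 = 1.389 μm/a
  mass loss = 1.389 μm/a × 7.14 g/cm³ = 9.914 g·m⁻²·a⁻¹
copper: T>10 °C ⇒ hinge -0.080·(15.9−10) = -0.4720
  Pd branch = 0.0053·Pd^0.26·e^(0.059·RH+f) = 0.5876 μm/a
  Cl⁻ term: 0.01025·26.9^0.27·exp(0.036·87+0.049·15.9) = 1.245
  sum: 0.5876 + 1.245 → r_corr = 1.833 μm/a
  mass loss = 1.833 μm/a × 8.96 g/cm³ = 16.42 g·m⁻²·a⁻¹
Ordering by g·m⁻²·a⁻¹: copper (16.4) > zinc (9.91)

["copper", "zinc"]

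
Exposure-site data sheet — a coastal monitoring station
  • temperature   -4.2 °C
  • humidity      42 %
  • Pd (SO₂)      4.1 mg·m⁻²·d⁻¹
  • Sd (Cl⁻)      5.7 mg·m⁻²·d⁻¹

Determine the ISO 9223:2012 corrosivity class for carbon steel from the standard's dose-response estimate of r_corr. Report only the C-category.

C2

carbon steel: temperature factor f = +0.150·(-14.2) = -2.1300
  SO₂ term: 1.77·4.1^0.52·exp(0.02·42-2.1300) = 1.015
  Cl⁻ term: 0.102·5.7^0.62·exp(0.033·42+0.04·-4.2) = 1.014
  r_corr = 1.015 + 1.014 = 2.029 μm/a
2.03 μm/a falls in (1.3, 25] for carbon steel → category C2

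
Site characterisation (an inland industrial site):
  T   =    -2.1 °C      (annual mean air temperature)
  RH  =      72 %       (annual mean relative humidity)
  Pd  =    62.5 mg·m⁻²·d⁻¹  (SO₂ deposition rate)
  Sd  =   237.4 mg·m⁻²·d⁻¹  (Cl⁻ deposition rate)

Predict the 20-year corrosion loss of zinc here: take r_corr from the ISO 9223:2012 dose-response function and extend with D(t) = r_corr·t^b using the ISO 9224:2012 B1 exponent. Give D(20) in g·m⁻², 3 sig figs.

D(20) = 160 g·m⁻²

zinc: temperature factor f = +0.038·(-12.1) = -0.4598
  sulphur-dioxide contribution → 1.379 μm/a
  chloride contribution → 0.5884 μm/a
  ⇒ r_corr(zinc) = 1.967 μm/a
ISO 9224: D(t) = r_corr · t^b with b = 0.813 (zinc, B1)
  D(20) = 1.967 × 20^0.813 = 1.967 × 11.42 = 22.47 μm
  Mass loss = 22.47 μm × 7.14 g/cm³ = 160.4 g·m⁻²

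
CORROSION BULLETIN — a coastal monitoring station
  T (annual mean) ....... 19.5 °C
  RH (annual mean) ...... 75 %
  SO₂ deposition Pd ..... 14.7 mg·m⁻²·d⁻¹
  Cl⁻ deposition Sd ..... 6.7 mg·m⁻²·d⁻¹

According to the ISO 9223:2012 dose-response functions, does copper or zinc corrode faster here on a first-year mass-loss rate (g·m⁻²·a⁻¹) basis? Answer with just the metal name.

copper: f(T) = -0.080·(T−10) [T>10 °C] = -0.7600
  Pd branch = 0.0053·Pd^0.26·e^(0.059·RH+f) = 0.4164 μm/a
  Cl⁻ term: 0.01025·6.7^0.27·exp(0.036·75+0.049·19.5) = 0.6627
  sum: 0.4164 + 0.6627 → r_corr = 1.079 μm/a
  mass loss = 1.079 μm/a × 8.96 g/cm³ = 9.669 g·m⁻²·a⁻¹
zinc: T>10 °C ⇒ hinge -0.071·(19.5−10) = -0.6745
  SO₂ term: 0.0129·14.7^0.44·exp(0.046·75-0.6745) = 0.6755
  Cl⁻ term: 0.0175·6.7^0.57·exp(0.008·75+0.085·19.5) = 0.4947
  sum: 0.6755 + 0.4947 → r_corr = 1.17 μm/a
  mass loss = 1.17 μm/a × 7.14 g/cm³ = 8.355 g·m⁻²·a⁻¹
Ordering by g·m⁻²·a⁻¹: copper (9.67) > zinc (8.35)

copper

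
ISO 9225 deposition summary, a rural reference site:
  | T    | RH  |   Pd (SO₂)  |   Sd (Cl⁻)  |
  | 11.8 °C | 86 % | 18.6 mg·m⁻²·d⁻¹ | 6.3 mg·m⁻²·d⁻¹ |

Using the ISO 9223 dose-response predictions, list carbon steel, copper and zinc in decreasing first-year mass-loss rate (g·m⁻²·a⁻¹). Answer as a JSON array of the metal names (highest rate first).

carbon steel: T>10 °C ⇒ hinge -0.054·(11.8−10) = -0.0972
  sulphur-dioxide contribution → 41.01 μm/a
  chloride contribution → 8.744 μm/a
  ⇒ r_corr(carbon steel) = 49.75 μm/a
  mass loss = 49.75 μm/a × 7.85 g/cm³ = 390.6 g·m⁻²·a⁻¹
copper: T>10 °C ⇒ hinge -0.080·(11.8−10) = -0.1440
  sulphur-dioxide contribution → 1.568 μm/a
  chloride contribution → 0.6641 μm/a
  total first-year rate 2.232 μm/a
  mass loss = 2.232 μm/a × 8.96 g/cm³ = 20 g·m⁻²·a⁻¹
zinc: temperature factor f = -0.071·(1.8) = -0.1278
  sulphur-dioxide contribution → 2.147 μm/a
  chloride contribution → 0.2711 μm/a
  total first-year rate 2.418 μm/a
  mass loss = 2.418 μm/a × 7.14 g/cm³ = 17.26 g·m⁻²·a⁻¹
Ordering by g·m⁻²·a⁻¹: carbon steel (391) > copper (20) > zinc (17.3)

["carbon steel", "copper", "zinc"]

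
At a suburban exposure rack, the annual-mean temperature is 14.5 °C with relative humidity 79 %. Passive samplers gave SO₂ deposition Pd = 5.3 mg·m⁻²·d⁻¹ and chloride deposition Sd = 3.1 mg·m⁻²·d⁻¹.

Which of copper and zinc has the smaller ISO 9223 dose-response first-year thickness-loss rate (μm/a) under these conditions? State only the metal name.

zinc

copper: f(T) = -0.080·(T−10) [T>10 °C] = -0.3600
  SO₂ term: 0.0053·5.3^0.26·exp(0.059·79-0.3600) = 0.6032
  Cl⁻ term: 0.01025·3.1^0.27·exp(0.036·79+0.049·14.5) = 0.4865
  r_corr = 0.6032 + 0.4865 = 1.09 μm/a
zinc: temperature factor f = -0.071·(4.5) = -0.3195
  SO₂ term: 0.0129·5.3^0.44·exp(0.046·79-0.3195) = 0.7392
  Sd branch = 0.0175·Sd^0.57·e^(0.008·RH+0.085·T) = 0.2152 μm/a
  sum: 0.7392 + 0.2152 → r_corr = 0.9544 μm/a
Ordering by μm/a: copper (1.09) > zinc (0.954)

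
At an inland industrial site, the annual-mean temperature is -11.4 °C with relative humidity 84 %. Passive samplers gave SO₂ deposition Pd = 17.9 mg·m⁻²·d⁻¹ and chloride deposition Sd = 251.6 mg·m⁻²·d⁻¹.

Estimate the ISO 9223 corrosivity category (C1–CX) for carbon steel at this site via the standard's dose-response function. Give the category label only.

carbon steel: f(T) = +0.150·(T−10) [T≤10 °C] = -3.2100
  SO₂ term: 1.77·17.9^0.52·exp(0.02·84-3.2100) = 1.718
  Sd branch = 0.102·Sd^0.62·e^(0.033·RH+0.04·T) = 31.83 μm/a
  r_corr = 1.718 + 31.83 = 33.55 μm/a
ISO 9223 Table 2 (carbon steel): 25 < 33.6 ≤ 50 μm/a ⇒ C3

C3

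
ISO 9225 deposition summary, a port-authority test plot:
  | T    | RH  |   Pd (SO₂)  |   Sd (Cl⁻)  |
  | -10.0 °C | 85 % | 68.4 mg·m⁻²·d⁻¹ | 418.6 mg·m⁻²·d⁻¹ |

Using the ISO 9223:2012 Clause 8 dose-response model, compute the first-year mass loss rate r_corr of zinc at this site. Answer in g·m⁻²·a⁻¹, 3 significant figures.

r_corr = 17.1 g·m⁻²·a⁻¹

zinc: temperature factor f = +0.038·(-20.0) = -0.7600
  SO₂ term: 0.0129·68.4^0.44·exp(0.046·85-0.7600) = 1.932
  Cl⁻ term: 0.0175·418.6^0.57·exp(0.008·85+0.085·-10.0) = 0.4609
  sum: 1.932 + 0.4609 → r_corr = 2.393 μm/a
Convert to mass loss: 2.393 μm/a × 7.14 g/cm³ = 17.09 g·m⁻²·a⁻¹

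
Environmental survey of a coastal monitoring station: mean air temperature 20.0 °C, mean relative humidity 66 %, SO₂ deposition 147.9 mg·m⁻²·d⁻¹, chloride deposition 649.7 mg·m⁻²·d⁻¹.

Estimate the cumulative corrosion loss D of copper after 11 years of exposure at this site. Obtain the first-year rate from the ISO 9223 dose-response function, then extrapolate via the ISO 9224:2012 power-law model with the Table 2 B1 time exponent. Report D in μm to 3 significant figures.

D(11) = 10.5 μm

copper: temperature factor f = -0.080·(10.0) = -0.8000
  Pd branch = 0.0053·Pd^0.26·e^(0.059·RH+f) = 0.4287 μm/a
  Cl⁻ term: 0.01025·649.7^0.27·exp(0.036·66+0.049·20.0) = 1.689
  sum: 0.4287 + 1.689 → r_corr = 2.118 μm/a
Power-law: D(11) = r_corr · 11^0.667
  D(11) = 2.118 × 11^0.667 = 2.118 × 4.95 = 10.48 μm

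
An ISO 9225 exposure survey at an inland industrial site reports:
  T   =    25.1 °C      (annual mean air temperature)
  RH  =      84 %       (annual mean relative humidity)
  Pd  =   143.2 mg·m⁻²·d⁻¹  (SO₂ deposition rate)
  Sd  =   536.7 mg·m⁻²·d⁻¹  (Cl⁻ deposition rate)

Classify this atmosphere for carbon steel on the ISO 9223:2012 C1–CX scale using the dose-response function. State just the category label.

CX

carbon steel: T>10 °C ⇒ hinge -0.054·(25.1−10) = -0.8154
  Pd branch = 1.77·Pd^0.52·e^(0.02·RH+f) = 55.53 μm/a
  Cl⁻ term: 0.102·536.7^0.62·exp(0.033·84+0.04·25.1) = 219.2
  sum: 55.53 + 219.2 → r_corr = 274.8 μm/a
Category bounds: 200…700 μm/a bracket r_corr ⇒ CX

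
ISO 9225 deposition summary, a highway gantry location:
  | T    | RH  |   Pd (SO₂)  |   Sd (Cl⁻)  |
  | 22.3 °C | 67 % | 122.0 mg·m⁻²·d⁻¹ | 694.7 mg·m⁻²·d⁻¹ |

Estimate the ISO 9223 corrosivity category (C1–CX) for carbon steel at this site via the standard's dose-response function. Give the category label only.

carbon steel: temperature factor f = -0.054·(12.3) = -0.6642
  sulphur-dioxide contribution → 42.3 μm/a
  chloride contribution → 131.3 μm/a
  total first-year rate 173.6 μm/a
ISO 9223 Table 2 (carbon steel): 80 < 174 ≤ 200 μm/a ⇒ C5

C5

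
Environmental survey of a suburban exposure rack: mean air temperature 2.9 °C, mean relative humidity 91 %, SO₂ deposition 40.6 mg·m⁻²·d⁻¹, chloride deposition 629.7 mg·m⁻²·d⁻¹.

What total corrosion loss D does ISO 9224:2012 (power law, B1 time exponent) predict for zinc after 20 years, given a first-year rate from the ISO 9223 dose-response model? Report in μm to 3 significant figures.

zinc: T≤10 °C ⇒ hinge +0.038·(2.9−10) = -0.2698
  sulphur-dioxide contribution → 3.305 μm/a
  chloride contribution → 1.827 μm/a
  ⇒ r_corr(zinc) = 5.132 μm/a
Long-term exponent b (ISO 9224 Table 2, B1) = 0.813
  D(20) = 5.132 × 20^0.813 = 5.132 × 11.42 = 58.61 μm

D(20) = 58.6 μm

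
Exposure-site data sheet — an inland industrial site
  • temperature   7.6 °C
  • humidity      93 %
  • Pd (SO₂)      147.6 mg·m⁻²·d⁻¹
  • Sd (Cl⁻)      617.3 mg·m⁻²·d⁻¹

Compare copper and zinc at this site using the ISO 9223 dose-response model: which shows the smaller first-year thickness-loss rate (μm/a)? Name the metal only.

copper: f(T) = +0.126·(T−10) [T≤10 °C] = -0.3024
  SO₂ term: 0.0053·147.6^0.26·exp(0.059·93-0.3024) = 3.466
  Cl⁻ term: 0.01025·617.3^0.27·exp(0.036·93+0.049·7.6) = 2.398
  sum: 3.466 + 2.398 → r_corr = 5.865 μm/a
zinc: temperature factor f = +0.038·(-2.4) = -0.0912
  SO₂ term: 0.0129·147.6^0.44·exp(0.046·93-0.0912) = 7.643
  Cl⁻ term: 0.0175·617.3^0.57·exp(0.008·93+0.085·7.6) = 2.737
  sum: 7.643 + 2.737 → r_corr = 10.38 μm/a
Ordering by μm/a: zinc (10.4) > copper (5.86)

copper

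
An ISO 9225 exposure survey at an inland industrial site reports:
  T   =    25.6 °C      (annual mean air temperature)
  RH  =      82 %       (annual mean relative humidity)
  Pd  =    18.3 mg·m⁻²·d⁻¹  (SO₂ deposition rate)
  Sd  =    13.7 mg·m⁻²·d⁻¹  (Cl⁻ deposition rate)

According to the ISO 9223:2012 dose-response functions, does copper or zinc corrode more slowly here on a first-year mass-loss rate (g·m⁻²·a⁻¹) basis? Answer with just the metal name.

copper: T>10 °C ⇒ hinge -0.080·(25.6−10) = -1.2480
  Pd branch = 0.0053·Pd^0.26·e^(0.059·RH+f) = 0.4089 μm/a
  Sd branch = 0.01025·Sd^0.27·e^(0.036·RH+0.049·T) = 1.395 μm/a
  sum: 0.4089 + 1.395 → r_corr = 1.804 μm/a
  mass loss = 1.804 μm/a × 8.96 g/cm³ = 16.16 g·m⁻²·a⁻¹
zinc: T>10 °C ⇒ hinge -0.071·(25.6−10) = -1.1076
  SO₂ term: 0.0129·18.3^0.44·exp(0.046·82-1.1076) = 0.6656
  Sd branch = 0.0175·Sd^0.57·e^(0.008·RH+0.085·T) = 1.321 μm/a
  sum: 0.6656 + 1.321 → r_corr = 1.987 μm/a
  mass loss = 1.987 μm/a × 7.14 g/cm³ = 14.18 g·m⁻²·a⁻¹
Ordering by g·m⁻²·a⁻¹: copper (16.2) > zinc (14.2)

zinc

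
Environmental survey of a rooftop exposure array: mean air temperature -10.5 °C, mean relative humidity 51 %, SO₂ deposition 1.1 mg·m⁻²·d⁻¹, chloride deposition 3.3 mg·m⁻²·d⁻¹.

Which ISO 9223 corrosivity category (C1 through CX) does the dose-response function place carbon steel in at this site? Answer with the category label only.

C1

carbon steel: T≤10 °C ⇒ hinge +0.150·(-10.5−10) = -3.0750
  sulphur-dioxide contribution → 0.2382 μm/a
  chloride contribution → 0.7561 μm/a
  total first-year rate 0.9944 μm/a
0.994 μm/a falls in (0, 1.3] for carbon steel → category C1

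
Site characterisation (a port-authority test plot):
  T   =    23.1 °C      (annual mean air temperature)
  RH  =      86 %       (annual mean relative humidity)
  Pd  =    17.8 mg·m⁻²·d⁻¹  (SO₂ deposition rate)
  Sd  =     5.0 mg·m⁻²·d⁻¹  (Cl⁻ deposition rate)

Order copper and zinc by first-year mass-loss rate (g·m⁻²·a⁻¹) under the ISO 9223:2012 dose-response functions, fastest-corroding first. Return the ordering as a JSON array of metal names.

copper: temperature factor f = -0.080·(13.1) = -1.0480
  Pd branch = 0.0053·Pd^0.26·e^(0.059·RH+f) = 0.6278 μm/a
  Cl⁻ term: 0.01025·5.0^0.27·exp(0.036·86+0.049·23.1) = 1.085
  r_corr = 0.6278 + 1.085 = 1.713 μm/a
  mass loss = 1.713 μm/a × 8.96 g/cm³ = 15.35 g·m⁻²·a⁻¹
zinc: temperature factor f = -0.071·(13.1) = -0.9301
  SO₂ term: 0.0129·17.8^0.44·exp(0.046·86-0.9301) = 0.9439
  Sd branch = 0.0175·Sd^0.57·e^(0.008·RH+0.085·T) = 0.6208 μm/a
  r_corr = 0.9439 + 0.6208 = 1.565 μm/a
  mass loss = 1.565 μm/a × 7.14 g/cm³ = 11.17 g·m⁻²·a⁻¹
Ordering by g·m⁻²·a⁻¹: copper (15.4) > zinc (11.2)

["copper", "zinc"]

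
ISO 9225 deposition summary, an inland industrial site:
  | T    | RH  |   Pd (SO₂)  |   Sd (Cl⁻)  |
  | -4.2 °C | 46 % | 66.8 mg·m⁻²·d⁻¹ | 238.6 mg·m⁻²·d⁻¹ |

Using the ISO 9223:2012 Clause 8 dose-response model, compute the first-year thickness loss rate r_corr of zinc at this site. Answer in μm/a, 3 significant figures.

r_corr = 0.797 μm/a

zinc: temperature factor f = +0.038·(-14.2) = -0.5396
  SO₂ term: 0.0129·66.8^0.44·exp(0.046·46-0.5396) = 0.3964
  Sd branch = 0.0175·Sd^0.57·e^(0.008·RH+0.085·T) = 0.4009 μm/a
  sum: 0.3964 + 0.4009 → r_corr = 0.7973 μm/a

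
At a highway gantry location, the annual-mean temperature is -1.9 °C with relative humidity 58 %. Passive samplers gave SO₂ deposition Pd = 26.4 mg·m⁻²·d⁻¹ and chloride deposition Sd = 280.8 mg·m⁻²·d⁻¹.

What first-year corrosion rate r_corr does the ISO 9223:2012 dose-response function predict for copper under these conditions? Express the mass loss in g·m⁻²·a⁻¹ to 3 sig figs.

r_corr = 3.85 g·m⁻²·a⁻¹

copper: temperature factor f = +0.126·(-11.9) = -1.4994
  SO₂ term: 0.0053·26.4^0.26·exp(0.059·58-1.4994) = 0.08489
  Cl⁻ term: 0.01025·280.8^0.27·exp(0.036·58+0.049·-1.9) = 0.3453
  sum: 0.08489 + 0.3453 → r_corr = 0.4302 μm/a
Convert to mass loss: 0.4302 μm/a × 8.96 g/cm³ = 3.854 g·m⁻²·a⁻¹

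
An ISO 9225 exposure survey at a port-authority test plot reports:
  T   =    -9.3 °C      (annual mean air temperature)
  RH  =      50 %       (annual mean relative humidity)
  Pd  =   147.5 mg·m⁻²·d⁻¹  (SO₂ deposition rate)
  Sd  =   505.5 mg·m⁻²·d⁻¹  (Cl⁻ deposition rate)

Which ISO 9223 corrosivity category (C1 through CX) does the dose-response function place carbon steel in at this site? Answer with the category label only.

carbon steel: T≤10 °C ⇒ hinge +0.150·(-9.3−10) = -2.8950
  SO₂ term: 1.77·147.5^0.52·exp(0.02·50-2.8950) = 3.571
  Cl⁻ term: 0.102·505.5^0.62·exp(0.033·50+0.04·-9.3) = 17.38
  sum: 3.571 + 17.38 → r_corr = 20.95 μm/a
Category bounds: 1.3…25 μm/a bracket r_corr ⇒ C2

C2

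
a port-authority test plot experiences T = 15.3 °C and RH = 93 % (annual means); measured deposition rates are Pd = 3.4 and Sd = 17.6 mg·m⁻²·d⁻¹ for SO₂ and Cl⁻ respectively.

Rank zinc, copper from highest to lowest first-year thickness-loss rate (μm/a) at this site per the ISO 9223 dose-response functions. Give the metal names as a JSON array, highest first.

["copper", "zinc"]

zinc: f(T) = -0.071·(T−10) [T>10 °C] = -0.3763
  SO₂ term: 0.0129·3.4^0.44·exp(0.046·93-0.3763) = 1.094
  Cl⁻ term: 0.0175·17.6^0.57·exp(0.008·93+0.085·15.3) = 0.6933
  r_corr = 1.094 + 0.6933 = 1.787 μm/a
copper: temperature factor f = -0.080·(5.3) = -0.4240
  Pd branch = 0.0053·Pd^0.26·e^(0.059·RH+f) = 1.152 μm/a
  Sd branch = 0.01025·Sd^0.27·e^(0.036·RH+0.049·T) = 1.339 μm/a
  sum: 1.152 + 1.339 → r_corr = 2.49 μm/a
Ordering by μm/a: copper (2.49) > zinc (1.79)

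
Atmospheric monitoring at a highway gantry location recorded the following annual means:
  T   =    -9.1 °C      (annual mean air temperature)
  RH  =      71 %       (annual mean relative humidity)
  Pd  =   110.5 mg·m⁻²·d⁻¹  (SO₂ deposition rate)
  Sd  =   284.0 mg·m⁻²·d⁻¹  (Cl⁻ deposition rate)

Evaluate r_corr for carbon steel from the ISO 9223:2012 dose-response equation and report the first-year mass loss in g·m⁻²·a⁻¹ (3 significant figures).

r_corr = 230 g·m⁻²·a⁻¹

carbon steel: temperature factor f = +0.150·(-19.1) = -2.8650
  sulphur-dioxide contribution → 4.819 μm/a
  chloride contribution → 24.5 μm/a
  total first-year rate 29.32 μm/a
Convert to mass loss: 29.32 μm/a × 7.85 g/cm³ = 230.1 g·m⁻²·a⁻¹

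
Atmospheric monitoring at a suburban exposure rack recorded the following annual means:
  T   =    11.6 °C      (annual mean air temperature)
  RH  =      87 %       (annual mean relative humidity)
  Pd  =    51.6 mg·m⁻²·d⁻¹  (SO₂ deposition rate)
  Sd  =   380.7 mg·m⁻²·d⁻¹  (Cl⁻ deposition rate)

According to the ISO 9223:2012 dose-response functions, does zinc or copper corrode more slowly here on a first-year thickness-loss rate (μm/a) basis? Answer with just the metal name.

zinc: temperature factor f = -0.071·(1.6) = -0.1136
  SO₂ term: 0.0129·51.6^0.44·exp(0.046·87-0.1136) = 3.572
  Sd branch = 0.0175·Sd^0.57·e^(0.008·RH+0.085·T) = 2.783 μm/a
  sum: 3.572 + 2.783 → r_corr = 6.354 μm/a
copper: T>10 °C ⇒ hinge -0.080·(11.6−10) = -0.1280
  SO₂ term: 0.0053·51.6^0.26·exp(0.059·87-0.1280) = 2.204
  Cl⁻ term: 0.01025·380.7^0.27·exp(0.036·87+0.049·11.6) = 2.063
  r_corr = 2.204 + 2.063 = 4.267 μm/a
Ordering by μm/a: zinc (6.35) > copper (4.27)

copper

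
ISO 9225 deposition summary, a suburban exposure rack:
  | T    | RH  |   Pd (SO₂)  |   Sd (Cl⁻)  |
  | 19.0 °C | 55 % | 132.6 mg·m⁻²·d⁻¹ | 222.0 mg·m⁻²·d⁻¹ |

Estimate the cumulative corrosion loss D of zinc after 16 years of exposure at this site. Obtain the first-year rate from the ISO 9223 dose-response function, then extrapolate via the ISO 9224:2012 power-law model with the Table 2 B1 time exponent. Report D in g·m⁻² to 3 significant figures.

zinc: temperature factor f = -0.071·(9.0) = -0.6390
  Pd branch = 0.0129·Pd^0.44·e^(0.046·RH+f) = 0.7341 μm/a
  Cl⁻ term: 0.0175·222.0^0.57·exp(0.008·55+0.085·19.0) = 2.971
  sum: 0.7341 + 2.971 → r_corr = 3.705 μm/a
ISO 9224: D(t) = r_corr · t^b with b = 0.813 (zinc, B1)
  D(16) = 3.705 × 16^0.813 = 3.705 × 9.527 = 35.3 μm
  Mass loss = 35.3 μm × 7.14 g/cm³ = 252 g·m⁻²

D(16) = 252 g·m⁻²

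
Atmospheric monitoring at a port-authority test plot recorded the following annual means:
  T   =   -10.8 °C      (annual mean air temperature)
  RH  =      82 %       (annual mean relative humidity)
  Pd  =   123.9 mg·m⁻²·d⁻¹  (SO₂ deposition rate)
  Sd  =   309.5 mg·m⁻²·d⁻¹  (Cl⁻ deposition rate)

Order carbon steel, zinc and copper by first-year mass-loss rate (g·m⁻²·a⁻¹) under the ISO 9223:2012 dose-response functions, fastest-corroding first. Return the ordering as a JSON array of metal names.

["carbon steel", "zinc", "copper"]

carbon steel: temperature factor f = +0.150·(-20.8) = -3.1200
  sulphur-dioxide contribution → 4.939 μm/a
  chloride contribution → 34.71 μm/a
  total first-year rate 39.64 μm/a
  mass loss = 39.64 μm/a × 7.85 g/cm³ = 311.2 g·m⁻²·a⁻¹
zinc: T≤10 °C ⇒ hinge +0.038·(-10.8−10) = -0.7904
  sulphur-dioxide contribution → 2.12 μm/a
  chloride contribution → 0.3539 μm/a
  total first-year rate 2.474 μm/a
  mass loss = 2.474 μm/a × 7.14 g/cm³ = 17.67 g·m⁻²·a⁻¹
copper: temperature factor f = +0.126·(-20.8) = -2.6208
  sulphur-dioxide contribution → 0.1704 μm/a
  chloride contribution → 0.5438 μm/a
  ⇒ r_corr(copper) = 0.7141 μm/a
  mass loss = 0.7141 μm/a × 8.96 g/cm³ = 6.399 g·m⁻²·a⁻¹
Ordering by g·m⁻²·a⁻¹: carbon steel (311) > zinc (17.7) > copper (6.4)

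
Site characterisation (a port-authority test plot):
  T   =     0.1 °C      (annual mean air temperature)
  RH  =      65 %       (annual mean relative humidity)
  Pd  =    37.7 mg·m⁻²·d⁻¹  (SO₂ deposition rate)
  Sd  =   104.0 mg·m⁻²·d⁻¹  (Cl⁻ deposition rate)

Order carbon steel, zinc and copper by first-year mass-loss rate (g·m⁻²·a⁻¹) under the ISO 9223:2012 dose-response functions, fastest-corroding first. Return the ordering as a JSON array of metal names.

["carbon steel", "zinc", "copper"]

carbon steel: T≤10 °C ⇒ hinge +0.150·(0.1−10) = -1.4850
  Pd branch = 1.77·Pd^0.52·e^(0.02·RH+f) = 9.712 μm/a
  Cl⁻ term: 0.102·104.0^0.62·exp(0.033·65+0.04·0.1) = 15.58
  r_corr = 9.712 + 15.58 = 25.29 μm/a
  mass loss = 25.29 μm/a × 7.85 g/cm³ = 198.5 g·m⁻²·a⁻¹
zinc: T≤10 °C ⇒ hinge +0.038·(0.1−10) = -0.3762
  Pd branch = 0.0129·Pd^0.44·e^(0.046·RH+f) = 0.8696 μm/a
  Cl⁻ term: 0.0175·104.0^0.57·exp(0.008·65+0.085·0.1) = 0.4191
  r_corr = 0.8696 + 0.4191 = 1.289 μm/a
  mass loss = 1.289 μm/a × 7.14 g/cm³ = 9.201 g·m⁻²·a⁻¹
copper: temperature factor f = +0.126·(-9.9) = -1.2474
  Pd branch = 0.0053·Pd^0.26·e^(0.059·RH+f) = 0.1811 μm/a
  Cl⁻ term: 0.01025·104.0^0.27·exp(0.036·65+0.049·0.1) = 0.3747
  r_corr = 0.1811 + 0.3747 = 0.5558 μm/a
  mass loss = 0.5558 μm/a × 8.96 g/cm³ = 4.98 g·m⁻²·a⁻¹
Ordering by g·m⁻²·a⁻¹: carbon steel (199) > zinc (9.2) > copper (4.98)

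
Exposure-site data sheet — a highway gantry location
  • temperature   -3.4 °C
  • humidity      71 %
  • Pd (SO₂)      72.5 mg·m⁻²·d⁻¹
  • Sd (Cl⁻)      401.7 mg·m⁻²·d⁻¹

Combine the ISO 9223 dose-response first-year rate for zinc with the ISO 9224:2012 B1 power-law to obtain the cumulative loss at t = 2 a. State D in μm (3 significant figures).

D(2) = 3.59 μm

zinc: f(T) = +0.038·(T−10) [T≤10 °C] = -0.5092
  sulphur-dioxide contribution → 1.338 μm/a
  chloride contribution → 0.7054 μm/a
  total first-year rate 2.043 μm/a
Power-law: D(2) = r_corr · 2^0.813
  D(2) = 2.043 × 2^0.813 = 2.043 × 1.757 = 3.59 μm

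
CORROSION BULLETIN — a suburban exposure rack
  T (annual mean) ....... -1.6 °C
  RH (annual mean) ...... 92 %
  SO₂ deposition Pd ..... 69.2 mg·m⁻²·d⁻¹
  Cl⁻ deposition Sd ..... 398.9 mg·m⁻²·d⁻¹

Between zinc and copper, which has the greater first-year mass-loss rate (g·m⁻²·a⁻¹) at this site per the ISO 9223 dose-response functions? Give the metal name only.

zinc

zinc: f(T) = +0.038·(T−10) [T≤10 °C] = -0.4408
  Pd branch = 0.0129·Pd^0.44·e^(0.046·RH+f) = 3.688 μm/a
  Cl⁻ term: 0.0175·398.9^0.57·exp(0.008·92+0.085·-1.6) = 0.9685
  r_corr = 3.688 + 0.9685 = 4.656 μm/a
  mass loss = 4.656 μm/a × 7.14 g/cm³ = 33.24 g·m⁻²·a⁻¹
copper: f(T) = +0.126·(T−10) [T≤10 °C] = -1.4616
  Pd branch = 0.0053·Pd^0.26·e^(0.059·RH+f) = 0.842 μm/a
  Cl⁻ term: 0.01025·398.9^0.27·exp(0.036·92+0.049·-1.6) = 1.31
  r_corr = 0.842 + 1.31 = 2.152 μm/a
  mass loss = 2.152 μm/a × 8.96 g/cm³ = 19.28 g·m⁻²·a⁻¹
Ordering by g·m⁻²·a⁻¹: zinc (33.2) > copper (19.3)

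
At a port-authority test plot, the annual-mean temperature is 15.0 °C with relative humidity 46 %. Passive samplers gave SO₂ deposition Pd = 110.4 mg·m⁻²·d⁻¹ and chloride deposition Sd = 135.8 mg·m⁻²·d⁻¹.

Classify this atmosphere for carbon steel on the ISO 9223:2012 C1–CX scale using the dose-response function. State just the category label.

C4

carbon steel: T>10 °C ⇒ hinge -0.054·(15.0−10) = -0.2700
  Pd branch = 1.77·Pd^0.52·e^(0.02·RH+f) = 39.14 μm/a
  Cl⁻ term: 0.102·135.8^0.62·exp(0.033·46+0.04·15.0) = 17.82
  r_corr = 39.14 + 17.82 = 56.96 μm/a
ISO 9223 Table 2 (carbon steel): 50 < 57 ≤ 80 μm/a ⇒ C4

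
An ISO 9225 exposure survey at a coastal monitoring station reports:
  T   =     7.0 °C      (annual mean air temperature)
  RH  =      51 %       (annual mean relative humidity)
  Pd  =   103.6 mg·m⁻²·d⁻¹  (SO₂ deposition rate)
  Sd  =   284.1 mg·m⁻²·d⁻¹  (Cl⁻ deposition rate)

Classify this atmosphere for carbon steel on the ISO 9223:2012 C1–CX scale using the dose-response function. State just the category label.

carbon steel: temperature factor f = +0.150·(-3.0) = -0.4500
  sulphur-dioxide contribution → 34.95 μm/a
  chloride contribution → 24.11 μm/a
  ⇒ r_corr(carbon steel) = 59.07 μm/a
59.1 μm/a falls in (50, 80] for carbon steel → category C4

C4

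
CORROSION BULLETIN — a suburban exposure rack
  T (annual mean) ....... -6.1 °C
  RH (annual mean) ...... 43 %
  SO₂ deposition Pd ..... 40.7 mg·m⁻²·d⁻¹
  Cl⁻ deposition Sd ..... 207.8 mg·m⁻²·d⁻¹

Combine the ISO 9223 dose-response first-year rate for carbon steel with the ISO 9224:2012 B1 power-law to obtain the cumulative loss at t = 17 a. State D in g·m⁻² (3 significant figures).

carbon steel: temperature factor f = +0.150·(-16.1) = -2.4150
  Pd branch = 1.77·Pd^0.52·e^(0.02·RH+f) = 2.568 μm/a
  Cl⁻ term: 0.102·207.8^0.62·exp(0.033·43+0.04·-6.1) = 9.033
  sum: 2.568 + 9.033 → r_corr = 11.6 μm/a
ISO 9224: D(t) = r_corr · t^b with b = 0.523 (carbon steel, B1)
  D(17) = 11.6 × 17^0.523 = 11.6 × 4.401 = 51.05 μm
  Mass loss = 51.05 μm × 7.85 g/cm³ = 400.8 g·m⁻²

D(17) = 401 g·m⁻²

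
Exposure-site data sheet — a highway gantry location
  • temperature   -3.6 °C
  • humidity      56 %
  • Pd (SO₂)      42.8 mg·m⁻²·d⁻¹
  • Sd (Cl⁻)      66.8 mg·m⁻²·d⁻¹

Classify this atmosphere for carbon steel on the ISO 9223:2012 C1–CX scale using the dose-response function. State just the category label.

carbon steel: temperature factor f = +0.150·(-13.6) = -2.0400
  Pd branch = 1.77·Pd^0.52·e^(0.02·RH+f) = 4.975 μm/a
  Cl⁻ term: 0.102·66.8^0.62·exp(0.033·56+0.04·-3.6) = 7.586
  sum: 4.975 + 7.586 → r_corr = 12.56 μm/a
ISO 9223 Table 2 (carbon steel): 1.3 < 12.6 ≤ 25 μm/a ⇒ C2

C2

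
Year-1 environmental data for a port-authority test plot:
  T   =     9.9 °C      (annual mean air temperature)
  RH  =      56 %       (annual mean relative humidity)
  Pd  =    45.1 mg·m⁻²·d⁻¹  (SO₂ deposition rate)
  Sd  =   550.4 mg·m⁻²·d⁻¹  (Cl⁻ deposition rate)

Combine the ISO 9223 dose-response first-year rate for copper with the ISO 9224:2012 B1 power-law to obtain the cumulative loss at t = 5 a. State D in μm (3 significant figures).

D(5) = 3.13 μm

copper: temperature factor f = +0.126·(-0.1) = -0.0126
  sulphur-dioxide contribution → 0.3835 μm/a
  chloride contribution → 0.6869 μm/a
  ⇒ r_corr(copper) = 1.07 μm/a
Power-law: D(5) = r_corr · 5^0.667
  D(5) = 1.07 × 5^0.667 = 1.07 × 2.926 = 3.132 μm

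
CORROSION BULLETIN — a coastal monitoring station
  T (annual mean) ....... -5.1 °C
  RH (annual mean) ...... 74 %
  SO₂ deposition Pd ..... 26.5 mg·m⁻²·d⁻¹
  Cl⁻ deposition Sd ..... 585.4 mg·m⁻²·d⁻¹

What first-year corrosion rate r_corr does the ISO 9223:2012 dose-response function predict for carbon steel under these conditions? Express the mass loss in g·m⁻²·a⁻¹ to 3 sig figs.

r_corr = 425 g·m⁻²·a⁻¹

carbon steel: f(T) = +0.150·(T−10) [T≤10 °C] = -2.2650
  SO₂ term: 1.77·26.5^0.52·exp(0.02·74-2.2650) = 4.438
  Cl⁻ term: 0.102·585.4^0.62·exp(0.033·74+0.04·-5.1) = 49.7
  sum: 4.438 + 49.7 → r_corr = 54.14 μm/a
Convert to mass loss: 54.14 μm/a × 7.85 g/cm³ = 425 g·m⁻²·a⁻¹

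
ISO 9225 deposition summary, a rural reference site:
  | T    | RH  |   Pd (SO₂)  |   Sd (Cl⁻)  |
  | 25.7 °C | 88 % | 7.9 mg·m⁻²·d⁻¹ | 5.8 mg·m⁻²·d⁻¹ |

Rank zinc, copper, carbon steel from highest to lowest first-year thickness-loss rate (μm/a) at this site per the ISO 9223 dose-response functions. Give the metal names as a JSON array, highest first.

["carbon steel", "copper", "zinc"]

zinc: temperature factor f = -0.071·(15.7) = -1.1147
  Pd branch = 0.0129·Pd^0.44·e^(0.046·RH+f) = 0.6018 μm/a
  Cl⁻ term: 0.0175·5.8^0.57·exp(0.008·88+0.085·25.7) = 0.8564
  sum: 0.6018 + 0.8564 → r_corr = 1.458 μm/a
copper: T>10 °C ⇒ hinge -0.080·(25.7−10) = -1.2560
  Pd branch = 0.0053·Pd^0.26·e^(0.059·RH+f) = 0.4646 μm/a
  Cl⁻ term: 0.01025·5.8^0.27·exp(0.036·88+0.049·25.7) = 1.379
  r_corr = 0.4646 + 1.379 = 1.844 μm/a
carbon steel: temperature factor f = -0.054·(15.7) = -0.8478
  Pd branch = 1.77·Pd^0.52·e^(0.02·RH+f) = 12.91 μm/a
  Sd branch = 0.102·Sd^0.62·e^(0.033·RH+0.04·T) = 15.47 μm/a
  r_corr = 12.91 + 15.47 = 28.38 μm/a
Ordering by μm/a: carbon steel (28.4) > copper (1.84) > zinc (1.46)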